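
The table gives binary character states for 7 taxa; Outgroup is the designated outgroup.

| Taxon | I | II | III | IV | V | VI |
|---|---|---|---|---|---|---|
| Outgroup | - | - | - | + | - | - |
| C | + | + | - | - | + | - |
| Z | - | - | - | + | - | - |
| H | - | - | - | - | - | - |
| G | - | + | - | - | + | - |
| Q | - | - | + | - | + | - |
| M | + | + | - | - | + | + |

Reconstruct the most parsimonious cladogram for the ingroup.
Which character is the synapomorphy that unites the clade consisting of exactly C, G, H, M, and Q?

Character polarity is set by the outgroup: the derived state is whichever differs from the outgroup's state, so for IV the derived state is '-', and for the remaining characters it is '+'.
I: derived state '+' in C and M only — synapomorphy for {C, M}.
II (derived state '+') is shared by C, G, and M — a synapomorphy uniting that clade.
III: derived state '+' in Q only — an autapomorphy, so it tells us nothing about relationships among taxa.
IV: derived state '-' in C, G, H, M, and Q only — synapomorphy for {C, G, H, M, Q}.
V: derived state '+' in C, G, M, and Q only — synapomorphy for {C, G, M, Q}.
VI: derived state '+' in M only — an autapomorphy, so it tells us nothing about relationships among taxa.
Most parsimonious ingroup topology: (((((C,M),G),Q),H),Z).
The clade {C, G, H, M, Q} is supported by IV: its derived state '-' occurs in exactly those taxa and in no other taxon (including the outgroup).

IV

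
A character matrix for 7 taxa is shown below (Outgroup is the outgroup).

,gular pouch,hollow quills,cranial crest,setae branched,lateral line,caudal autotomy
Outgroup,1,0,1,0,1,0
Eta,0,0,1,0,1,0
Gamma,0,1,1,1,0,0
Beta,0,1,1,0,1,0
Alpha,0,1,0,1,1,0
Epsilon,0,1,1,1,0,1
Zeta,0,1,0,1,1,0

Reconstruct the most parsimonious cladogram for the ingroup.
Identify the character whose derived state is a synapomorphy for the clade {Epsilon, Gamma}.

Character polarity is set by the outgroup: the derived state is whichever differs from the outgroup's state, so for gular pouch, cranial crest, lateral line the derived state is '0', and for the remaining characters it is '1'.
All ingroup taxa share the derived state '0' for gular pouch; it defines the ingroup but does not resolve relationships within it.
Only Alpha, Beta, Epsilon, Gamma, and Zeta show the derived state '1' for hollow quills, supporting them as a clade.
Only Alpha and Zeta show the derived state '0' for cranial crest, supporting them as a clade.
setae branched: derived state '1' in Alpha, Epsilon, Gamma, and Zeta only — synapomorphy for {Alpha, Epsilon, Gamma, Zeta}.
lateral line: derived state '0' in Epsilon and Gamma only — synapomorphy for {Epsilon, Gamma}.
caudal autotomy (derived state '1') is unique to Epsilon (autapomorphy; uninformative for grouping).
Most parsimonious ingroup topology: (Eta,(((Gamma,Epsilon),(Alpha,Zeta)),Beta)).
The clade {Epsilon, Gamma} is supported by lateral line: its derived state '0' occurs in exactly those taxa and in no other taxon (including the outgroup).

lateral line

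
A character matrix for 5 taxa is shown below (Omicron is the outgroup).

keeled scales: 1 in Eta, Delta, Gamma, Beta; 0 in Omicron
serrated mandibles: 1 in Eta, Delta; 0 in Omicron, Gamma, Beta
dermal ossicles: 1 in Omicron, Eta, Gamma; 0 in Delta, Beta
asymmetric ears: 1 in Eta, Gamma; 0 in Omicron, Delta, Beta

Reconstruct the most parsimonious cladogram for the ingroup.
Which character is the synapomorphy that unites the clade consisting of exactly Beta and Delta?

dermal ossicles

Character polarity is set by the outgroup: the derived state is whichever differs from the outgroup's state, so for dermal ossicles the derived state is '0', and for the remaining characters it is '1'.
keeled scales (derived state '1') is shared by all ingroup taxa — unites the whole ingroup.
serrated mandibles (state '1') occurs in Delta and Eta but conflicts with the nesting implied by the other characters — most parsimoniously interpreted as homoplasy.
dermal ossicles: derived state '0' in Beta and Delta only — synapomorphy for {Beta, Delta}.
Only Eta and Gamma show the derived state '1' for asymmetric ears, supporting them as a clade.
Most parsimonious ingroup topology: ((Eta,Gamma),(Delta,Beta)).
The clade {Beta, Delta} is supported by dermal ossicles: its derived state '0' occurs in exactly those taxa and in no other taxon (including the outgroup).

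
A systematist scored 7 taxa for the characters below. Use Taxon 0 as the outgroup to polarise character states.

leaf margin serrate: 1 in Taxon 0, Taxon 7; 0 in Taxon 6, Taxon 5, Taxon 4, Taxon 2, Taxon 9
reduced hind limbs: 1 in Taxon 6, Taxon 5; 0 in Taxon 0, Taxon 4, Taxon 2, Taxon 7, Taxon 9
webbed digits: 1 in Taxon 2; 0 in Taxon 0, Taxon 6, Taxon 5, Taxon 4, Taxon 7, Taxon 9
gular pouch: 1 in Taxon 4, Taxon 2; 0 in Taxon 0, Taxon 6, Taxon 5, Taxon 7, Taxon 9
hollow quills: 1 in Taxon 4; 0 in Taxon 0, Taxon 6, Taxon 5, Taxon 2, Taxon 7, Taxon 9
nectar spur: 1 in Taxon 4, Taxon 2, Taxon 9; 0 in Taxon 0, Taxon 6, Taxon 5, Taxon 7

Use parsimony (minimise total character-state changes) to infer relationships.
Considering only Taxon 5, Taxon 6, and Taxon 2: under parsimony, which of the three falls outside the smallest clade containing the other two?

Character polarity is set by the outgroup: the derived state is whichever differs from the outgroup's state, so for leaf margin serrate the derived state is '0', and for the remaining characters it is '1'.
leaf margin serrate (derived state '0') is shared by Taxon 2, Taxon 4, Taxon 5, Taxon 6, and Taxon 9 — a synapomorphy uniting that clade.
Only Taxon 5 and Taxon 6 show the derived state '1' for reduced hind limbs, supporting them as a clade.
webbed digits: derived state '1' in Taxon 2 only — an autapomorphy, so it tells us nothing about relationships among taxa.
gular pouch: derived state '1' in Taxon 2 and Taxon 4 only — synapomorphy for {Taxon 2, Taxon 4}.
hollow quills: derived state '1' in Taxon 4 only — an autapomorphy, so it tells us nothing about relationships among taxa.
Only Taxon 2, Taxon 4, and Taxon 9 show the derived state '1' for nectar spur, supporting them as a clade.
Most parsimonious ingroup topology: (((Taxon 6,Taxon 5),((Taxon 4,Taxon 2),Taxon 9)),Taxon 7).
Taxon 6 and Taxon 5 share a more recent common ancestor with each other than either does with Taxon 2, so Taxon 2 is the least closely related of the three.

Taxon 2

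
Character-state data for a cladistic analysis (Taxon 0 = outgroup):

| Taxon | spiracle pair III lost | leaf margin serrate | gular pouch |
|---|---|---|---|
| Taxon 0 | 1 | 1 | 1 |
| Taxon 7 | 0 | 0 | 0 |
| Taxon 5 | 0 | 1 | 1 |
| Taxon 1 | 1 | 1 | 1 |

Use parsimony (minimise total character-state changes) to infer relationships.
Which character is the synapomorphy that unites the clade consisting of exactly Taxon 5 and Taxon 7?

spiracle pair III lost

The outgroup has state '1' for every character, so '0' is the derived state throughout.
spiracle pair III lost (derived state '0') is shared by Taxon 5 and Taxon 7 — a synapomorphy uniting that clade.
leaf margin serrate (derived state '0') is unique to Taxon 7 (autapomorphy; uninformative for grouping).
gular pouch (derived state '0') is unique to Taxon 7 (autapomorphy; uninformative for grouping).
Most parsimonious ingroup topology: ((Taxon 7,Taxon 5),Taxon 1).
The clade {Taxon 5, Taxon 7} is supported by spiracle pair III lost: its derived state '0' occurs in exactly those taxa and in no other taxon (including the outgroup).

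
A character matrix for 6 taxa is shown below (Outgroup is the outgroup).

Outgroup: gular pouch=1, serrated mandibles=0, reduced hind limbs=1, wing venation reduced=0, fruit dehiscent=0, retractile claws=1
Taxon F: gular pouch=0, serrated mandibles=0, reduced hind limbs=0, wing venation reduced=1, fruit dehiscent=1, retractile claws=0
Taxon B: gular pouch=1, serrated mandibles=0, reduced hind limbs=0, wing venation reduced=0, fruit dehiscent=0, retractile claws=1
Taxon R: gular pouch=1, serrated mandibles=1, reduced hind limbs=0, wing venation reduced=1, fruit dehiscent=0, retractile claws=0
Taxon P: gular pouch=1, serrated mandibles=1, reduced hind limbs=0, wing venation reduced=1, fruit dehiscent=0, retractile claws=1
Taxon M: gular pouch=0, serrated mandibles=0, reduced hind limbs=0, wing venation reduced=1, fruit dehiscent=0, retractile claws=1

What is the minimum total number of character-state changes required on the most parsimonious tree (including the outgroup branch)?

7

Character polarity is set by the outgroup: the derived state is whichever differs from the outgroup's state, so for gular pouch, reduced hind limbs, retractile claws the derived state is '0', and for the remaining characters it is '1'.
gular pouch: derived state '0' in Taxon F and Taxon M only — synapomorphy for {Taxon F, Taxon M}.
Only Taxon P and Taxon R show the derived state '1' for serrated mandibles, supporting them as a clade.
reduced hind limbs (derived state '0') is shared by all ingroup taxa — unites the whole ingroup.
Only Taxon F, Taxon M, Taxon P, and Taxon R show the derived state '1' for wing venation reduced, supporting them as a clade.
fruit dehiscent: derived state '1' in Taxon F only — an autapomorphy, so it tells us nothing about relationships among taxa.
retractile claws (state '0') occurs in Taxon F and Taxon R but conflicts with the nesting implied by the other characters — most parsimoniously interpreted as homoplasy.
Most parsimonious ingroup topology: (((Taxon F,Taxon M),(Taxon R,Taxon P)),Taxon B).
Changes per character on this tree: gular pouch: 1; serrated mandibles: 1; reduced hind limbs: 1; wing venation reduced: 1; fruit dehiscent: 1; retractile claws: 2.
Total = 7.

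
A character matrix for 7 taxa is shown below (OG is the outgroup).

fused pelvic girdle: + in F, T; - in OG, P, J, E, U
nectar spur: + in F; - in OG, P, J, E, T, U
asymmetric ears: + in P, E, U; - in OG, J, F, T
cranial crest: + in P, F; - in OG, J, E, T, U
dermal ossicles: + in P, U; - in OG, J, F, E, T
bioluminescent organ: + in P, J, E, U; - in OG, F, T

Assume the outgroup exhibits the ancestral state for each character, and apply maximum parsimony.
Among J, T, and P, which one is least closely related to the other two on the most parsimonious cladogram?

The outgroup has state '-' for every character, so '+' is the derived state throughout.
fused pelvic girdle: derived state '+' in F and T only — synapomorphy for {F, T}.
nectar spur (derived state '+') is unique to F (autapomorphy; uninformative for grouping).
asymmetric ears: derived state '+' in E, P, and U only — synapomorphy for {E, P, U}.
cranial crest groups F and P, which is incompatible with the clades supported by the remaining characters; treating it as convergent (homoplasy) costs fewer steps than any alternative tree.
Only P and U show the derived state '+' for dermal ossicles, supporting them as a clade.
Only E, J, P, and U show the derived state '+' for bioluminescent organ, supporting them as a clade.
Most parsimonious ingroup topology: ((((P,U),E),J),(F,T)).
P and J share a more recent common ancestor with each other than either does with T, so T is the least closely related of the three.

T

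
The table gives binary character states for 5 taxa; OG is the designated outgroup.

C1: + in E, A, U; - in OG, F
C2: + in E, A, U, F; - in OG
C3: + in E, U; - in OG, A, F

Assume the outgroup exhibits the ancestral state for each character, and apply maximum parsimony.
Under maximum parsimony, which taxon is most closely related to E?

The outgroup has state '-' for every character, so '+' is the derived state throughout.
C1 (derived state '+') is shared by A, E, and U — a synapomorphy uniting that clade.
C2 (derived state '+') is shared by all ingroup taxa — unites the whole ingroup.
C3: derived state '+' in E and U only — synapomorphy for {E, U}.
Most parsimonious ingroup topology: (((E,U),A),F).
E and U form a cherry on this tree, so they are sister taxa.

U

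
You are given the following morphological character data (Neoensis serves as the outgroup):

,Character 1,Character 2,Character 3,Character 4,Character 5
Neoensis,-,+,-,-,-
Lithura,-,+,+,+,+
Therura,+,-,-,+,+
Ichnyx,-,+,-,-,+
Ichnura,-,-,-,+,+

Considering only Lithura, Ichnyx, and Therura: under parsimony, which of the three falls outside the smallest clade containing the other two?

Ichnyx

Character polarity is set by the outgroup: the derived state is whichever differs from the outgroup's state, so for Character 2 the derived state is '-', and for the remaining characters it is '+'.
Character 1: derived state '+' in Therura only — an autapomorphy, so it tells us nothing about relationships among taxa.
Character 2: derived state '-' in Ichnura and Therura only — synapomorphy for {Ichnura, Therura}.
Character 3: derived state '+' in Lithura only — an autapomorphy, so it tells us nothing about relationships among taxa.
Character 4 (derived state '+') is shared by Ichnura, Lithura, and Therura — a synapomorphy uniting that clade.
All ingroup taxa share the derived state '+' for Character 5; it defines the ingroup but does not resolve relationships within it.
Most parsimonious ingroup topology: ((Lithura,(Therura,Ichnura)),Ichnyx).
Therura and Lithura share a more recent common ancestor with each other than either does with Ichnyx, so Ichnyx is the least closely related of the three.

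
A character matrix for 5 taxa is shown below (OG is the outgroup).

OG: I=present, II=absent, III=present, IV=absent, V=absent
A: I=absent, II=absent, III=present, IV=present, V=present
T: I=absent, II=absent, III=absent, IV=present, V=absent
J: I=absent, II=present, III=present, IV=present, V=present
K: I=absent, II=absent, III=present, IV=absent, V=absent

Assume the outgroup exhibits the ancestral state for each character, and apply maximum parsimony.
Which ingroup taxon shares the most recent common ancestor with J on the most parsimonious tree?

Character polarity is set by the outgroup: the derived state is whichever differs from the outgroup's state, so for I, III the derived state is 'absent', and for the remaining characters it is 'present'.
I (derived state 'absent') is shared by all ingroup taxa — unites the whole ingroup.
II (derived state 'present') is unique to J (autapomorphy; uninformative for grouping).
III (derived state 'absent') is unique to T (autapomorphy; uninformative for grouping).
IV: derived state 'present' in A, J, and T only — synapomorphy for {A, J, T}.
Only A and J show the derived state 'present' for V, supporting them as a clade.
Most parsimonious ingroup topology: (((A,J),T),K).
J and A form a cherry on this tree, so they are sister taxa.

A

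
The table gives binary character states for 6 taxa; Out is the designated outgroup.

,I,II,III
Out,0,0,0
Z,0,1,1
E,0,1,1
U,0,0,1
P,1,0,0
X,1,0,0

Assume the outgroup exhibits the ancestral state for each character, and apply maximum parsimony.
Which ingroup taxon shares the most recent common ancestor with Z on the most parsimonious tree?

The outgroup has state '0' for every character, so '1' is the derived state throughout.
Only P and X show the derived state '1' for I, supporting them as a clade.
Only E and Z show the derived state '1' for II, supporting them as a clade.
III: derived state '1' in E, U, and Z only — synapomorphy for {E, U, Z}.
Most parsimonious ingroup topology: (((Z,E),U),(P,X)).
Z and E form a cherry on this tree, so they are sister taxa.

E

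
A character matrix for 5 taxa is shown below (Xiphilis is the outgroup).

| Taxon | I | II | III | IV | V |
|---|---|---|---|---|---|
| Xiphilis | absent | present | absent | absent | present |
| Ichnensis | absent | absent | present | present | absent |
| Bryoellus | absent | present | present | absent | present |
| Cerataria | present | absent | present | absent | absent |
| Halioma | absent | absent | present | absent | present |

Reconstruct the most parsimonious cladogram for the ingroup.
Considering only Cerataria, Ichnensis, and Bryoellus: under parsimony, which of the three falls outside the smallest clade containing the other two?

Character polarity is set by the outgroup: the derived state is whichever differs from the outgroup's state, so for II, V the derived state is 'absent', and for the remaining characters it is 'present'.
I (derived state 'present') is unique to Cerataria (autapomorphy; uninformative for grouping).
II (derived state 'absent') is shared by Cerataria, Halioma, and Ichnensis — a synapomorphy uniting that clade.
All ingroup taxa share the derived state 'present' for III; it defines the ingroup but does not resolve relationships within it.
IV: derived state 'present' in Ichnensis only — an autapomorphy, so it tells us nothing about relationships among taxa.
V (derived state 'absent') is shared by Cerataria and Ichnensis — a synapomorphy uniting that clade.
Most parsimonious ingroup topology: (Bryoellus,((Ichnensis,Cerataria),Halioma)).
Ichnensis and Cerataria share a more recent common ancestor with each other than either does with Bryoellus, so Bryoellus is the least closely related of the three.

Bryoellus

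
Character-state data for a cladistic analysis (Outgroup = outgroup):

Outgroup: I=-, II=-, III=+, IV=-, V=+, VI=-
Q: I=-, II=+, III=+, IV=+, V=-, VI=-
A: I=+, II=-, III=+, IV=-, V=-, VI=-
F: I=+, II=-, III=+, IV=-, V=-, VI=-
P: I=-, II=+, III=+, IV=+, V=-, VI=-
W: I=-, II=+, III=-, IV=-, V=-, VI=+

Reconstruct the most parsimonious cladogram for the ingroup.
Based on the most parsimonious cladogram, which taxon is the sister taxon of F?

A

Character polarity is set by the outgroup: the derived state is whichever differs from the outgroup's state, so for III, V the derived state is '-', and for the remaining characters it is '+'.
Only A and F show the derived state '+' for I, supporting them as a clade.
Only P, Q, and W show the derived state '+' for II, supporting them as a clade.
III: derived state '-' in W only — an autapomorphy, so it tells us nothing about relationships among taxa.
Only P and Q show the derived state '+' for IV, supporting them as a clade.
V (derived state '-') is shared by all ingroup taxa — unites the whole ingroup.
VI (derived state '+') is unique to W (autapomorphy; uninformative for grouping).
Most parsimonious ingroup topology: (((Q,P),W),(A,F)).
F and A form a cherry on this tree, so they are sister taxa.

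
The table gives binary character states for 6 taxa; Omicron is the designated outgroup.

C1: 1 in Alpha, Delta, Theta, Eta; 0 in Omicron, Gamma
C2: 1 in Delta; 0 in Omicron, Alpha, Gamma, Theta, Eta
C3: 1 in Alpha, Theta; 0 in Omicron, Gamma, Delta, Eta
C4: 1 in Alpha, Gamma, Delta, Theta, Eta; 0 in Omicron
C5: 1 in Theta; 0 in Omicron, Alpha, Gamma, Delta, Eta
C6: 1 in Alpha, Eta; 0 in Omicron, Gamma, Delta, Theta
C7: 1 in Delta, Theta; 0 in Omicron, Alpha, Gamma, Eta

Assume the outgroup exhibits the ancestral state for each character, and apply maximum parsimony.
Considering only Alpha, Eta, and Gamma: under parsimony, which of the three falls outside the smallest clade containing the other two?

Gamma

The outgroup has state '0' for every character, so '1' is the derived state throughout.
Only Alpha, Delta, Eta, and Theta show the derived state '1' for C1, supporting them as a clade.
C2: derived state '1' in Delta only — an autapomorphy, so it tells us nothing about relationships among taxa.
C3 groups Alpha and Theta, which is incompatible with the clades supported by the remaining characters; treating it as convergent (homoplasy) costs fewer steps than any alternative tree.
All ingroup taxa share the derived state '1' for C4; it defines the ingroup but does not resolve relationships within it.
C5 (derived state '1') is unique to Theta (autapomorphy; uninformative for grouping).
C6: derived state '1' in Alpha and Eta only — synapomorphy for {Alpha, Eta}.
C7: derived state '1' in Delta and Theta only — synapomorphy for {Delta, Theta}.
Most parsimonious ingroup topology: (((Alpha,Eta),(Delta,Theta)),Gamma).
Alpha and Eta share a more recent common ancestor with each other than either does with Gamma, so Gamma is the least closely related of the three.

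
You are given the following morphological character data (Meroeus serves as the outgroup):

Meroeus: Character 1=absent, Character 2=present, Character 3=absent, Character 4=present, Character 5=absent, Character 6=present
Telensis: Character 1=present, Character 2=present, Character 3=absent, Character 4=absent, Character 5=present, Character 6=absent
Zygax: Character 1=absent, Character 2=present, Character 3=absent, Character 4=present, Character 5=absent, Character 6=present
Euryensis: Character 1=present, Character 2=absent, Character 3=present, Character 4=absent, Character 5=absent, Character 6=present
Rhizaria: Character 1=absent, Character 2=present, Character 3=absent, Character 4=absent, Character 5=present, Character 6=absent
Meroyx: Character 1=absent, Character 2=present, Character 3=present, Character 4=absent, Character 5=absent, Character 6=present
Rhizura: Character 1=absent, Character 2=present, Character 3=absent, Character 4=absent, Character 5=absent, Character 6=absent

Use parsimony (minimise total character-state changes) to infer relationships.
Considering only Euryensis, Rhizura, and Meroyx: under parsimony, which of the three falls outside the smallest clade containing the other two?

Character polarity is set by the outgroup: the derived state is whichever differs from the outgroup's state, so for Character 2, Character 4, Character 6 the derived state is 'absent', and for the remaining characters it is 'present'.
Character 1 groups Euryensis and Telensis, which is incompatible with the clades supported by the remaining characters; treating it as convergent (homoplasy) costs fewer steps than any alternative tree.
Character 2: derived state 'absent' in Euryensis only — an autapomorphy, so it tells us nothing about relationships among taxa.
Character 3: derived state 'present' in Euryensis and Meroyx only — synapomorphy for {Euryensis, Meroyx}.
Character 4 (derived state 'absent') is shared by Euryensis, Meroyx, Rhizaria, Rhizura, and Telensis — a synapomorphy uniting that clade.
Character 5: derived state 'present' in Rhizaria and Telensis only — synapomorphy for {Rhizaria, Telensis}.
Character 6: derived state 'absent' in Rhizaria, Rhizura, and Telensis only — synapomorphy for {Rhizaria, Rhizura, Telensis}.
Most parsimonious ingroup topology: ((((Telensis,Rhizaria),Rhizura),(Euryensis,Meroyx)),Zygax).
Meroyx and Euryensis share a more recent common ancestor with each other than either does with Rhizura, so Rhizura is the least closely related of the three.

Rhizura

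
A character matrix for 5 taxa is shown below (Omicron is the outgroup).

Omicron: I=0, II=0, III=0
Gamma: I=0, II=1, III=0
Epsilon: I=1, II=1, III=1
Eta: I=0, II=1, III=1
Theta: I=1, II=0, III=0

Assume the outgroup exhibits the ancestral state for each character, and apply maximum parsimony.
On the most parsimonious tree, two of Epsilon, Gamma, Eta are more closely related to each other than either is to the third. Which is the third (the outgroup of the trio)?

The outgroup has state '0' for every character, so '1' is the derived state throughout.
I (state '1') occurs in Epsilon and Theta but conflicts with the nesting implied by the other characters — most parsimoniously interpreted as homoplasy.
II: derived state '1' in Epsilon, Eta, and Gamma only — synapomorphy for {Epsilon, Eta, Gamma}.
III (derived state '1') is shared by Epsilon and Eta — a synapomorphy uniting that clade.
Most parsimonious ingroup topology: ((Gamma,(Epsilon,Eta)),Theta).
Epsilon and Eta share a more recent common ancestor with each other than either does with Gamma, so Gamma is the least closely related of the three.

Gamma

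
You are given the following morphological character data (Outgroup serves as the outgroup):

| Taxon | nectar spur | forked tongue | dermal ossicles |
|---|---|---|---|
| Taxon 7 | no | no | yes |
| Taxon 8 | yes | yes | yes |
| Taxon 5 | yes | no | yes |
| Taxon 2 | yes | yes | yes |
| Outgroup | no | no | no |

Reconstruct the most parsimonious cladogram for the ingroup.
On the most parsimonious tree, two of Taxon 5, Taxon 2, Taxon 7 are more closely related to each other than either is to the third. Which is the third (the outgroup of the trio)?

Taxon 7

The outgroup has state 'no' for every character, so 'yes' is the derived state throughout.
Only Taxon 2, Taxon 5, and Taxon 8 show the derived state 'yes' for nectar spur, supporting them as a clade.
forked tongue (derived state 'yes') is shared by Taxon 2 and Taxon 8 — a synapomorphy uniting that clade.
All ingroup taxa share the derived state 'yes' for dermal ossicles; it defines the ingroup but does not resolve relationships within it.
Most parsimonious ingroup topology: (Taxon 7,(Taxon 5,(Taxon 8,Taxon 2))).
Taxon 5 and Taxon 2 share a more recent common ancestor with each other than either does with Taxon 7, so Taxon 7 is the least closely related of the three.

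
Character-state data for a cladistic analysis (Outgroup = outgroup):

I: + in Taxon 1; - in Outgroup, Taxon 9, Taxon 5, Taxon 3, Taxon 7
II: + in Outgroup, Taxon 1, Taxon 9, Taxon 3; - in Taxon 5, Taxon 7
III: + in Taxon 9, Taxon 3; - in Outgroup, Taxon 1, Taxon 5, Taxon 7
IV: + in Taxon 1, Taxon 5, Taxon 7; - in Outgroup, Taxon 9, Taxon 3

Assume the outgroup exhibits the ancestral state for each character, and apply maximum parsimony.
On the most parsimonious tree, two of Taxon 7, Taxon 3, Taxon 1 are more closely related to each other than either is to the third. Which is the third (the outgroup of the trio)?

Taxon 3

Character polarity is set by the outgroup: the derived state is whichever differs from the outgroup's state, so for II the derived state is '-', and for the remaining characters it is '+'.
I (derived state '+') is unique to Taxon 1 (autapomorphy; uninformative for grouping).
Only Taxon 5 and Taxon 7 show the derived state '-' for II, supporting them as a clade.
III (derived state '+') is shared by Taxon 3 and Taxon 9 — a synapomorphy uniting that clade.
IV (derived state '+') is shared by Taxon 1, Taxon 5, and Taxon 7 — a synapomorphy uniting that clade.
Most parsimonious ingroup topology: ((Taxon 1,(Taxon 5,Taxon 7)),(Taxon 9,Taxon 3)).
Taxon 7 and Taxon 1 share a more recent common ancestor with each other than either does with Taxon 3, so Taxon 3 is the least closely related of the three.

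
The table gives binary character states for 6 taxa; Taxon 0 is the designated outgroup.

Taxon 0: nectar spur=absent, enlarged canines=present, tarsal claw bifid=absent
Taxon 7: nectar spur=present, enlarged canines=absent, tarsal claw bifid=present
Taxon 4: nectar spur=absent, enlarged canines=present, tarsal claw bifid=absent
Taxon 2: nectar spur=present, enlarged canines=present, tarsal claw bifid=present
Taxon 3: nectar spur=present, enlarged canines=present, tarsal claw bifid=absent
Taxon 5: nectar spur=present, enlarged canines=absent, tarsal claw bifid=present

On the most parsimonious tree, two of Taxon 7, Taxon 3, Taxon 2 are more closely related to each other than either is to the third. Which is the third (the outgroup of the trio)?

Character polarity is set by the outgroup: the derived state is whichever differs from the outgroup's state, so for enlarged canines the derived state is 'absent', and for the remaining characters it is 'present'.
nectar spur (derived state 'present') is shared by Taxon 2, Taxon 3, Taxon 5, and Taxon 7 — a synapomorphy uniting that clade.
enlarged canines (derived state 'absent') is shared by Taxon 5 and Taxon 7 — a synapomorphy uniting that clade.
tarsal claw bifid (derived state 'present') is shared by Taxon 2, Taxon 5, and Taxon 7 — a synapomorphy uniting that clade.
Most parsimonious ingroup topology: ((((Taxon 7,Taxon 5),Taxon 2),Taxon 3),Taxon 4).
Taxon 7 and Taxon 2 share a more recent common ancestor with each other than either does with Taxon 3, so Taxon 3 is the least closely related of the three.

Taxon 3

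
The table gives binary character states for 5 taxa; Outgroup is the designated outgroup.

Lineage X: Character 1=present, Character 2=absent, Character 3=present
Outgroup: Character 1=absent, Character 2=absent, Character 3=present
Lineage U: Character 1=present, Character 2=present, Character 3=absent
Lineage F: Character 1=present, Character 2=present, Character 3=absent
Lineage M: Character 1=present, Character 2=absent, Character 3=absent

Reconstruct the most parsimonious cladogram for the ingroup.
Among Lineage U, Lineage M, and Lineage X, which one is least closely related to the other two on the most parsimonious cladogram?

Lineage X

Character polarity is set by the outgroup: the derived state is whichever differs from the outgroup's state, so for Character 3 the derived state is 'absent', and for the remaining characters it is 'present'.
Character 1 (derived state 'present') is shared by all ingroup taxa — unites the whole ingroup.
Only Lineage F and Lineage U show the derived state 'present' for Character 2, supporting them as a clade.
Character 3 (derived state 'absent') is shared by Lineage F, Lineage M, and Lineage U — a synapomorphy uniting that clade.
Most parsimonious ingroup topology: (Lineage X,((Lineage U,Lineage F),Lineage M)).
Lineage M and Lineage U share a more recent common ancestor with each other than either does with Lineage X, so Lineage X is the least closely related of the three.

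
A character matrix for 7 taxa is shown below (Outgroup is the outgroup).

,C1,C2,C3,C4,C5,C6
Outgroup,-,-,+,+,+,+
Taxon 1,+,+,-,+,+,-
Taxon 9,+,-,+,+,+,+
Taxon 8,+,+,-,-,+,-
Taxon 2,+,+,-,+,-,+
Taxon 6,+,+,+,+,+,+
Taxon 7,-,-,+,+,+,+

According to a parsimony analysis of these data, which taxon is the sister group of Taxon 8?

Character polarity is set by the outgroup: the derived state is whichever differs from the outgroup's state, so for C3, C4, C5, C6 the derived state is '-', and for the remaining characters it is '+'.
C1 (derived state '+') is shared by Taxon 1, Taxon 2, Taxon 6, Taxon 8, and Taxon 9 — a synapomorphy uniting that clade.
C2 (derived state '+') is shared by Taxon 1, Taxon 2, Taxon 6, and Taxon 8 — a synapomorphy uniting that clade.
C3: derived state '-' in Taxon 1, Taxon 2, and Taxon 8 only — synapomorphy for {Taxon 1, Taxon 2, Taxon 8}.
C4 (derived state '-') is unique to Taxon 8 (autapomorphy; uninformative for grouping).
C5 (derived state '-') is unique to Taxon 2 (autapomorphy; uninformative for grouping).
C6: derived state '-' in Taxon 1 and Taxon 8 only — synapomorphy for {Taxon 1, Taxon 8}.
Most parsimonious ingroup topology: (((((Taxon 1,Taxon 8),Taxon 2),Taxon 6),Taxon 9),Taxon 7).
Taxon 8 and Taxon 1 form a cherry on this tree, so they are sister taxa.

Taxon 1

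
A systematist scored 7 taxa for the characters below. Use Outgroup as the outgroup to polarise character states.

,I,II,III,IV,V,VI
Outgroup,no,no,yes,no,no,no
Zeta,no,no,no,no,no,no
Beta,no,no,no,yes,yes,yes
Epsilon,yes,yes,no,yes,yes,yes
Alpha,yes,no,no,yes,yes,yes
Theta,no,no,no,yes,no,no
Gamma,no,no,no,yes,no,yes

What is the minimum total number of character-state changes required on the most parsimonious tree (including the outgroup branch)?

Character polarity is set by the outgroup: the derived state is whichever differs from the outgroup's state, so for III the derived state is 'no', and for the remaining characters it is 'yes'.
I (derived state 'yes') is shared by Alpha and Epsilon — a synapomorphy uniting that clade.
II: derived state 'yes' in Epsilon only — an autapomorphy, so it tells us nothing about relationships among taxa.
All ingroup taxa share the derived state 'no' for III; it defines the ingroup but does not resolve relationships within it.
IV (derived state 'yes') is shared by Alpha, Beta, Epsilon, Gamma, and Theta — a synapomorphy uniting that clade.
V: derived state 'yes' in Alpha, Beta, and Epsilon only — synapomorphy for {Alpha, Beta, Epsilon}.
Only Alpha, Beta, Epsilon, and Gamma show the derived state 'yes' for VI, supporting them as a clade.
Most parsimonious ingroup topology: (Zeta,(((Beta,(Epsilon,Alpha)),Gamma),Theta)).
Changes per character on this tree: I: 1; II: 1; III: 1; IV: 1; V: 1; VI: 1.
Total = 6.

6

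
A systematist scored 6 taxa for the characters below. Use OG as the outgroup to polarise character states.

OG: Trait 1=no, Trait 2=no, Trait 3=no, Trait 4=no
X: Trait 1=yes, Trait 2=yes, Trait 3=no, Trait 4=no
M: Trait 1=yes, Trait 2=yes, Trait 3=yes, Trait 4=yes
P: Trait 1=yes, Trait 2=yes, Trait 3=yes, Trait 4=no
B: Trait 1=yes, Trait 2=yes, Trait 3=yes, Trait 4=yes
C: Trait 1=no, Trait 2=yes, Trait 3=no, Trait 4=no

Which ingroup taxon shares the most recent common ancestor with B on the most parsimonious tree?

M

The outgroup has state 'no' for every character, so 'yes' is the derived state throughout.
Only B, M, P, and X show the derived state 'yes' for Trait 1, supporting them as a clade.
Trait 2 (derived state 'yes') is shared by all ingroup taxa — unites the whole ingroup.
Trait 3: derived state 'yes' in B, M, and P only — synapomorphy for {B, M, P}.
Trait 4 (derived state 'yes') is shared by B and M — a synapomorphy uniting that clade.
Most parsimonious ingroup topology: ((X,((M,B),P)),C).
B and M form a cherry on this tree, so they are sister taxa.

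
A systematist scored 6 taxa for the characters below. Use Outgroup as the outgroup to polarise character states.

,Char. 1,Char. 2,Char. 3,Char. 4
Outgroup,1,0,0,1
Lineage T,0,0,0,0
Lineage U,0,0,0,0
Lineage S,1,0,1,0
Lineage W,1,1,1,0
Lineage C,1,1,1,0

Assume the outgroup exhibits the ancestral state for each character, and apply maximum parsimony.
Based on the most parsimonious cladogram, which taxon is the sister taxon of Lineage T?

Character polarity is set by the outgroup: the derived state is whichever differs from the outgroup's state, so for Char. 1, Char. 4 the derived state is '0', and for the remaining characters it is '1'.
Char. 1: derived state '0' in Lineage T and Lineage U only — synapomorphy for {Lineage T, Lineage U}.
Only Lineage C and Lineage W show the derived state '1' for Char. 2, supporting them as a clade.
Char. 3: derived state '1' in Lineage C, Lineage S, and Lineage W only — synapomorphy for {Lineage C, Lineage S, Lineage W}.
Char. 4 (derived state '0') is shared by all ingroup taxa — unites the whole ingroup.
Most parsimonious ingroup topology: ((Lineage T,Lineage U),(Lineage S,(Lineage W,Lineage C))).
Lineage T and Lineage U form a cherry on this tree, so they are sister taxa.

Lineage U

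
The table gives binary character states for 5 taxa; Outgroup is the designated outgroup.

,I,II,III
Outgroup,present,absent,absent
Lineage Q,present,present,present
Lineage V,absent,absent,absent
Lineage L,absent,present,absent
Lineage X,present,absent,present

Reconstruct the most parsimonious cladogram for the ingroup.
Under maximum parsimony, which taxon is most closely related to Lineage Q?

Lineage X

Character polarity is set by the outgroup: the derived state is whichever differs from the outgroup's state, so for I the derived state is 'absent', and for the remaining characters it is 'present'.
I (derived state 'absent') is shared by Lineage L and Lineage V — a synapomorphy uniting that clade.
II (state 'present') occurs in Lineage L and Lineage Q but conflicts with the nesting implied by the other characters — most parsimoniously interpreted as homoplasy.
Only Lineage Q and Lineage X show the derived state 'present' for III, supporting them as a clade.
Most parsimonious ingroup topology: ((Lineage Q,Lineage X),(Lineage V,Lineage L)).
Lineage Q and Lineage X form a cherry on this tree, so they are sister taxa.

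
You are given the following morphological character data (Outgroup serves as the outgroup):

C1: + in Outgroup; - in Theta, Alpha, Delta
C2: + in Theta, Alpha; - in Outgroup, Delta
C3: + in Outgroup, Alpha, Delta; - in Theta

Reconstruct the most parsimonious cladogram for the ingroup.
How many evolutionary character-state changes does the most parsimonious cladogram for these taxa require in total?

3

Character polarity is set by the outgroup: the derived state is whichever differs from the outgroup's state, so for C1, C3 the derived state is '-', and for the remaining characters it is '+'.
C1 (derived state '-') is shared by all ingroup taxa — unites the whole ingroup.
C2: derived state '+' in Alpha and Theta only — synapomorphy for {Alpha, Theta}.
C3: derived state '-' in Theta only — an autapomorphy, so it tells us nothing about relationships among taxa.
Most parsimonious ingroup topology: ((Theta,Alpha),Delta).
Changes per character on this tree: C1: 1; C2: 1; C3: 1.
Total = 3.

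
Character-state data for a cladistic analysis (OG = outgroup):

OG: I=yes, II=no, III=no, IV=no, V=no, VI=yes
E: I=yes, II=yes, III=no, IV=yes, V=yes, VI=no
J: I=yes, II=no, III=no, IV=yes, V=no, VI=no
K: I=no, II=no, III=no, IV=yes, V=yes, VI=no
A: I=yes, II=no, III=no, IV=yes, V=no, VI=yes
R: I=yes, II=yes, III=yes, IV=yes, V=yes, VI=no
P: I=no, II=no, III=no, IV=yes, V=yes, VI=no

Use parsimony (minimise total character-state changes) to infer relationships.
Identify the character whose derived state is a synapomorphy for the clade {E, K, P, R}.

V

Character polarity is set by the outgroup: the derived state is whichever differs from the outgroup's state, so for I, VI the derived state is 'no', and for the remaining characters it is 'yes'.
Only K and P show the derived state 'no' for I, supporting them as a clade.
Only E and R show the derived state 'yes' for II, supporting them as a clade.
III (derived state 'yes') is unique to R (autapomorphy; uninformative for grouping).
IV (derived state 'yes') is shared by all ingroup taxa — unites the whole ingroup.
Only E, K, P, and R show the derived state 'yes' for V, supporting them as a clade.
Only E, J, K, P, and R show the derived state 'no' for VI, supporting them as a clade.
Most parsimonious ingroup topology: ((((E,R),(K,P)),J),A).
The clade {E, K, P, R} is supported by V: its derived state 'yes' occurs in exactly those taxa and in no other taxon (including the outgroup).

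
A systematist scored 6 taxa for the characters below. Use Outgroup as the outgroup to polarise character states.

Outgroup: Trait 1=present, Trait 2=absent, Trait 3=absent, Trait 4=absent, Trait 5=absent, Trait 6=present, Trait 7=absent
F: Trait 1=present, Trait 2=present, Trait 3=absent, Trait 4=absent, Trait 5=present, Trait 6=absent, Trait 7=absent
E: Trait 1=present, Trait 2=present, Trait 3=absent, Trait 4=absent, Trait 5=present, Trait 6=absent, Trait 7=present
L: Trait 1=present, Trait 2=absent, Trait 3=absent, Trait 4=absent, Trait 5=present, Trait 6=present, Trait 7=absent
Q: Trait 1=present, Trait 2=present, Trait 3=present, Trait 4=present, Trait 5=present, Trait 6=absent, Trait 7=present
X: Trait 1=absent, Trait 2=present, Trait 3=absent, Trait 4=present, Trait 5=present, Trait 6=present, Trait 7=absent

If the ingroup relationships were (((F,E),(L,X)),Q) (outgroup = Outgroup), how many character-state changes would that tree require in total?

Map each character onto (((F,E),(L,X)),Q) (rooted by Outgroup) and count the minimum state changes it requires (Fitch parsimony):
Trait 1: 1; Trait 2: 2; Trait 3: 1; Trait 4: 2; Trait 5: 1; Trait 6: 2; Trait 7: 2.
Total tree length = 11.

11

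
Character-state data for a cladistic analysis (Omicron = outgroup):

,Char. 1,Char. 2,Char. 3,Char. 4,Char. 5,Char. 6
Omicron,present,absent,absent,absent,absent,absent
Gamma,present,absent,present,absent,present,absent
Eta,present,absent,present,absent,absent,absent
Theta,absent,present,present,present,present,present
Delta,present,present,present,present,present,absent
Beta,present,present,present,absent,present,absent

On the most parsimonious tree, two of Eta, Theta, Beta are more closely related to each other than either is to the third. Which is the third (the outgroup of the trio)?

Eta

Character polarity is set by the outgroup: the derived state is whichever differs from the outgroup's state, so for Char. 1 the derived state is 'absent', and for the remaining characters it is 'present'.
Char. 1 (derived state 'absent') is unique to Theta (autapomorphy; uninformative for grouping).
Char. 2 (derived state 'present') is shared by Beta, Delta, and Theta — a synapomorphy uniting that clade.
All ingroup taxa share the derived state 'present' for Char. 3; it defines the ingroup but does not resolve relationships within it.
Char. 4: derived state 'present' in Delta and Theta only — synapomorphy for {Delta, Theta}.
Char. 5 (derived state 'present') is shared by Beta, Delta, Gamma, and Theta — a synapomorphy uniting that clade.
Char. 6 (derived state 'present') is unique to Theta (autapomorphy; uninformative for grouping).
Most parsimonious ingroup topology: ((Gamma,((Theta,Delta),Beta)),Eta).
Beta and Theta share a more recent common ancestor with each other than either does with Eta, so Eta is the least closely related of the three.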